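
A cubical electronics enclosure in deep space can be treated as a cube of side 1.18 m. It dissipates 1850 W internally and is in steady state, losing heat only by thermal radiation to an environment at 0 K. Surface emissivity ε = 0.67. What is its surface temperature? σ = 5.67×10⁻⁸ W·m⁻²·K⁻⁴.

T ≈ 276 K

Steady state: internal power = radiated power, P = εσA T⁴.
Radiating area A = 6L² = 8.354 m².
T⁴ = P/(εσA) = 1850/(0.67·5.67×10⁻⁸·8.354) = 5.829×10⁹ K⁴.
T = (5.829×10⁹)^(1/4).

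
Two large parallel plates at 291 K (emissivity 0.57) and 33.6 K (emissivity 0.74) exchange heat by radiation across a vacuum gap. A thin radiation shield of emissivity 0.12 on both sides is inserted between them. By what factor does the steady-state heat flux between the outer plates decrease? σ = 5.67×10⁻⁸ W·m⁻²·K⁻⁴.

Without shield: q₀ = σΔ(T⁴)/(1/ε₁+1/ε₂−1) with denominator 2.106.
With shield the two gaps are in series; the resistances add: (1/ε₁+1/ε_s−1)+(1/ε_s+1/ε₂−1) = 9.088+8.685 = 17.77.
Heat-flux ratio q₀/q = 17.77/2.106.

factor ≈ 8.44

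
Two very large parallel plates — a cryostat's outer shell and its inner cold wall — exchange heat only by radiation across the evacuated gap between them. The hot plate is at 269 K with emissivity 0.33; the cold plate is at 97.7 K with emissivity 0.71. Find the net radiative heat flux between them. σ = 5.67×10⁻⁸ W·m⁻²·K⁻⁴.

For two infinite grey parallel plates, q = σ(T₁⁴ − T₂⁴)/(1/ε₁ + 1/ε₂ − 1).
T₁⁴ − T₂⁴ = 5.236×10⁹ − 9.111×10⁷ = 5.145×10⁹ K⁴.
1/ε₁ + 1/ε₂ − 1 = 3.030 + 1.408 − 1 = 3.439.
q = 5.67×10⁻⁸ × 5.145×10⁹ / 3.439.

q ≈ 84.8 W/m²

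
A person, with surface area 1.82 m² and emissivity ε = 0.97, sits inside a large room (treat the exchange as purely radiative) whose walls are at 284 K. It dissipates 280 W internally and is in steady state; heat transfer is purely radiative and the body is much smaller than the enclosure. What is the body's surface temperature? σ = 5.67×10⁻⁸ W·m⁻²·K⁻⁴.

T ≈ 311 K

For a small grey body in a large enclosure, net radiated power = εσA(T⁴ − T_w⁴).
Steady state: P = εσA(T⁴ − T_w⁴) with A = 1.82 m².
T⁴ = P/(εσA) + T_w⁴ = 280/(0.97·5.67×10⁻⁸·1.820) + (284)⁴
    = 2.797×10⁹ + 6.505×10⁹ = 9.303×10⁹ K⁴.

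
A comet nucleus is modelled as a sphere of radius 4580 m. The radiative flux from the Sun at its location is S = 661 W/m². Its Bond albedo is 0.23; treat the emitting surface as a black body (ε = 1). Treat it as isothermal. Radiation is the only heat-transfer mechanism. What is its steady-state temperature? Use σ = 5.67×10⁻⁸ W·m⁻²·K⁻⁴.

At equilibrium, absorbed power = emitted power.
Absorbing cross-section = πr² = 6.590×10⁷ m²; emitting surface = 4πr² = 2.636×10⁸ m² (ratio 4).
(1−a)S·A_cross = εσ·A_surf·T⁴  ⇒  T⁴ = (1−a)S/(4σ).
T⁴ = 0.770·661/(4·5.67×10⁻⁸) = 2.244×10⁹ K⁴.
T = (2.244×10⁹)^(1/4).

T ≈ 218 K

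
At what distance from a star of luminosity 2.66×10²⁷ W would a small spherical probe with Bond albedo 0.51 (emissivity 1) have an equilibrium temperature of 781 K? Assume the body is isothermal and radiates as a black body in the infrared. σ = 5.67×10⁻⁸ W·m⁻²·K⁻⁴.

For an isothermal black-emitting sphere, (1−a)S·πr² = σ·4πr²·T⁴ ⇒ S = 4σT⁴/(1−a).
S = 4·5.67×10⁻⁸·(781)⁴/0.490 = 1.722×10⁵ W/m².
Flux falls as S = L/(4πd²), so d = √(L/(4πS)) = √(2.66×10²⁷/(4π·1.722×10⁵)).

d ≈ 3.51×10¹⁰ m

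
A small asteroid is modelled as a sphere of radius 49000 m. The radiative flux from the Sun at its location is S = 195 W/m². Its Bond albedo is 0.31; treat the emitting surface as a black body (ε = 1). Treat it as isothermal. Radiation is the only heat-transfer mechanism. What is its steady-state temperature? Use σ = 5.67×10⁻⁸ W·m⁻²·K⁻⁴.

T ≈ 156 K

At equilibrium, absorbed power = emitted power.
Absorbing cross-section = πr² = 7.543×10⁹ m²; emitting surface = 4πr² = 3.017×10¹⁰ m² (ratio 4).
(1−a)S·A_cross = εσ·A_surf·T⁴  ⇒  T⁴ = (1−a)S/(4σ).
T⁴ = 0.690·195/(4·5.67×10⁻⁸) = 5.933×10⁸ K⁴.
T = (5.933×10⁸)^(1/4).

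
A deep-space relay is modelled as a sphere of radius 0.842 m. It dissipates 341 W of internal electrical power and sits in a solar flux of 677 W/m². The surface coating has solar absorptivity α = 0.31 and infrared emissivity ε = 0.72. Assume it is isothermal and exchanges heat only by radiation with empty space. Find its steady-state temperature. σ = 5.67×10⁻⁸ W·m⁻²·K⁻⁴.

T ≈ 217 K

At steady state, absorbed solar power + internal power = radiated power.
Absorbed: α·S·A_cross = 0.31·677·2.227 = 467.4 W (cross-section πr²).
Total input = 467.4 + 341 = 808.4 W.
Radiated: εσ·A_surf·T⁴ with A_surf = 4πr² = 8.909 m².
T⁴ = 808.4/(0.72·5.67×10⁻⁸·8.909) = 2.223×10⁹ K⁴.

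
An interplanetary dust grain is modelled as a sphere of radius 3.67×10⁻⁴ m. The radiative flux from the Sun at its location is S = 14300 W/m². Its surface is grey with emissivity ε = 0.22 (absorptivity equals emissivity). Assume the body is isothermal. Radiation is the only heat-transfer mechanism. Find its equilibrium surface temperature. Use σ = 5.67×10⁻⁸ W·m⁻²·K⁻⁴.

At equilibrium, absorbed power = emitted power.
Absorbing cross-section = πr² = 4.231×10⁻⁷ m²; emitting surface = 4πr² = 1.693×10⁻⁶ m² (ratio 4).
εS·A_cross = εσ·A_surf·T⁴  ⇒  T⁴ = S/(4σ)   (ε cancels).
T⁴ = 14300/(4·5.67×10⁻⁸) = 6.305×10¹⁰ K⁴.
T = (6.305×10¹⁰)^(1/4).

T ≈ 501 K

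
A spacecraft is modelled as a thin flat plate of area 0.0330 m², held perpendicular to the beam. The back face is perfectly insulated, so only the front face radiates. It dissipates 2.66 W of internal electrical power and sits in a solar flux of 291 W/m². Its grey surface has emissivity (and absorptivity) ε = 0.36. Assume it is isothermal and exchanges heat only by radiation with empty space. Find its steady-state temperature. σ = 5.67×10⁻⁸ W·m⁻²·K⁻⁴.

At steady state, absorbed solar power + internal power = radiated power.
Absorbed: α·S·A_cross = 0.36·291·0.03300 = 3.457 W (cross-section A).
Total input = 3.457 + 2.66 = 6.117 W.
Radiated: εσ·A_surf·T⁴ with A_surf = A = 0.03300 m².
T⁴ = 6.117/(0.36·5.67×10⁻⁸·0.03300) = 9.081×10⁹ K⁴.

T ≈ 309 K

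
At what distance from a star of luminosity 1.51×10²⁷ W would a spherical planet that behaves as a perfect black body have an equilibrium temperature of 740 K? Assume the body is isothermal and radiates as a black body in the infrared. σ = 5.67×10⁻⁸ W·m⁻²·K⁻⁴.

For an isothermal black-emitting sphere, (1−a)S·πr² = σ·4πr²·T⁴ ⇒ S = 4σT⁴/(1−a).
S = 4·5.67×10⁻⁸·(740)⁴/1.00 = 68010 W/m².
Flux falls as S = L/(4πd²), so d = √(L/(4πS)) = √(1.51×10²⁷/(4π·68010)).

d ≈ 4.20×10¹⁰ m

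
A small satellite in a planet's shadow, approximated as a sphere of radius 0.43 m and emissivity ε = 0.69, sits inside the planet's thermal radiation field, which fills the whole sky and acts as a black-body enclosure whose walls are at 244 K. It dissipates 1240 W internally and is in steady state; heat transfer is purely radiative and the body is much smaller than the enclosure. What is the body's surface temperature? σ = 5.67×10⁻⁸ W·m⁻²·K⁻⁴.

For a small grey body in a large enclosure, net radiated power = εσA(T⁴ − T_w⁴).
Steady state: P = εσA(T⁴ − T_w⁴) with A = 4πr² = 2.324 m².
T⁴ = P/(εσA) + T_w⁴ = 1240/(0.69·5.67×10⁻⁸·2.324) + (244)⁴
    = 1.364×10¹⁰ + 3.545×10⁹ = 1.719×10¹⁰ K⁴.

T ≈ 362 K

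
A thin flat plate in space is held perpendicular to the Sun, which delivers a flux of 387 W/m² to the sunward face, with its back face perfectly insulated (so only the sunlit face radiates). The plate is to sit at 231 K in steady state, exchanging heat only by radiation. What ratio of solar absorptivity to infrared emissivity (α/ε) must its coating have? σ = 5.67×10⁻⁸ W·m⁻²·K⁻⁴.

Balance: αS·A = εσ·1A·T⁴ ⇒ α/ε = σT⁴/S.
α/ε = 5.67×10⁻⁸·(231)⁴/387 = 5.67×10⁻⁸·2.847×10⁹/387.

α/ε ≈ 0.417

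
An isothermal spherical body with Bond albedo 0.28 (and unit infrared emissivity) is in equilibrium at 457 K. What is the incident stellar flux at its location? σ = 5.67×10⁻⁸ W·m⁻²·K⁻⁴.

S ≈ 13700 W/m²

(1−a)S·πr² = σ·4πr²·T⁴ ⇒ S = 4σT⁴/(1−a).
S = 4·5.67×10⁻⁸·4.362×10¹⁰/0.720.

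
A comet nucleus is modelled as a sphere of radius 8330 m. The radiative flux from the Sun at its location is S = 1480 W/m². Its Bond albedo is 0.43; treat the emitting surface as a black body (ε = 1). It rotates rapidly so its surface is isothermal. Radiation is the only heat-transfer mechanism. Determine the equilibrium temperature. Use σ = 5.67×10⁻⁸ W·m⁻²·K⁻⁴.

T ≈ 247 K

At equilibrium, absorbed power = emitted power.
Absorbing cross-section = πr² = 2.180×10⁸ m²; emitting surface = 4πr² = 8.720×10⁸ m² (ratio 4).
(1−a)S·A_cross = εσ·A_surf·T⁴  ⇒  T⁴ = (1−a)S/(4σ).
T⁴ = 0.570·1480/(4·5.67×10⁻⁸) = 3.720×10⁹ K⁴.
T = (3.720×10⁹)^(1/4).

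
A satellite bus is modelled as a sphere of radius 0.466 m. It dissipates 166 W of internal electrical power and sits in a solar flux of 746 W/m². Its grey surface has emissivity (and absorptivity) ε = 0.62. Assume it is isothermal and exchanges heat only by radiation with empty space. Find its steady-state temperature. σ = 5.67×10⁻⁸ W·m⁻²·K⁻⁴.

T ≈ 266 K

At steady state, absorbed solar power + internal power = radiated power.
Absorbed: α·S·A_cross = 0.62·746·0.6822 = 315.5 W (cross-section πr²).
Total input = 315.5 + 166 = 481.5 W.
Radiated: εσ·A_surf·T⁴ with A_surf = 4πr² = 2.729 m².
T⁴ = 481.5/(0.62·5.67×10⁻⁸·2.729) = 5.020×10⁹ K⁴.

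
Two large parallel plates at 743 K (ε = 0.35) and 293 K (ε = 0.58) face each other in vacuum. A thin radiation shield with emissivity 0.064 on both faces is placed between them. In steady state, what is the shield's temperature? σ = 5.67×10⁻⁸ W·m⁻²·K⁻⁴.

T_s ≈ 623 K

In steady state the net flux on the hot side equals that on the cold side.
σ(T₁⁴−T_s⁴)/D₁ = σ(T_s⁴−T₂⁴)/D₂, with D₁ = 1/ε₁+1/ε_s−1 = 17.48, D₂ = 1/ε_s+1/ε₂−1 = 16.35.
Solve for T_s⁴: T_s⁴ = (D₂·T₁⁴ + D₁·T₂⁴)/(D₁+D₂) = 1.511×10¹¹ K⁴.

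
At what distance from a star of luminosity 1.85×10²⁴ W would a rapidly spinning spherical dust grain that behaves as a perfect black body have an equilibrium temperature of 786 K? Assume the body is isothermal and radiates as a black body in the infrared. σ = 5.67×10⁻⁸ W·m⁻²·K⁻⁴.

d ≈ 1.30×10⁹ m

For an isothermal black-emitting sphere, (1−a)S·πr² = σ·4πr²·T⁴ ⇒ S = 4σT⁴/(1−a).
S = 4·5.67×10⁻⁸·(786)⁴/1.00 = 86560 W/m².
Flux falls as S = L/(4πd²), so d = √(L/(4πS)) = √(1.85×10²⁴/(4π·86560)).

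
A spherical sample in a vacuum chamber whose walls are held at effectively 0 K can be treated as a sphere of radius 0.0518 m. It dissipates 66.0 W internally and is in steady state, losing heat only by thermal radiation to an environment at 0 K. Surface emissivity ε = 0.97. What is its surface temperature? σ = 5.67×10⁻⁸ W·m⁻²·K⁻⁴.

T ≈ 434 K

Steady state: internal power = radiated power, P = εσA T⁴.
Radiating area A = 4πr² = 0.03372 m².
T⁴ = P/(εσA) = 66.0/(0.97·5.67×10⁻⁸·0.03372) = 3.559×10¹⁰ K⁴.
T = (3.559×10¹⁰)^(1/4).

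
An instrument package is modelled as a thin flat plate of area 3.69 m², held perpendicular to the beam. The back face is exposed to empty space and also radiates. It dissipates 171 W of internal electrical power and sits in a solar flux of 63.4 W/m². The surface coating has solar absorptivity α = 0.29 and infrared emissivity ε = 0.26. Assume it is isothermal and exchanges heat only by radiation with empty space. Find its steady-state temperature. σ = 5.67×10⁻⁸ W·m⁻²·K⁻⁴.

T ≈ 216 K

At steady state, absorbed solar power + internal power = radiated power.
Absorbed: α·S·A_cross = 0.29·63.4·3.690 = 67.84 W (cross-section A).
Total input = 67.84 + 171 = 238.8 W.
Radiated: εσ·A_surf·T⁴ with A_surf = 2A = 7.380 m².
T⁴ = 238.8/(0.26·5.67×10⁻⁸·7.380) = 2.195×10⁹ K⁴.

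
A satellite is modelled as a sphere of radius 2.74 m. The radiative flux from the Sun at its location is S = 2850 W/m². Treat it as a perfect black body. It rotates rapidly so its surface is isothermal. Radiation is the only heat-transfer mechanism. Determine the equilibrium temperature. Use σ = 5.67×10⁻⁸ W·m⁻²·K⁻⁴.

At equilibrium, absorbed power = emitted power.
Absorbing cross-section = πr² = 23.59 m²; emitting surface = 4πr² = 94.34 m² (ratio 4).
S·A_cross = εσ·A_surf·T⁴  ⇒  T⁴ = S/(4σ).
T⁴ = 1.00·2850/(4·5.67×10⁻⁸) = 1.257×10¹⁰ K⁴.
T = (1.257×10¹⁰)^(1/4).

T ≈ 335 K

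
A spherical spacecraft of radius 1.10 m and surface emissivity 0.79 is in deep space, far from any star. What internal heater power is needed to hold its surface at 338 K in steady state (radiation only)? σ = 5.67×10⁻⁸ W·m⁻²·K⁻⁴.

P = εσ·4πr²·T⁴.
4πr² = 15.21 m²; T⁴ = 1.305×10¹⁰ K⁴.
P = 0.79·5.67×10⁻⁸·15.21·1.305×10¹⁰.

P ≈ 8890 W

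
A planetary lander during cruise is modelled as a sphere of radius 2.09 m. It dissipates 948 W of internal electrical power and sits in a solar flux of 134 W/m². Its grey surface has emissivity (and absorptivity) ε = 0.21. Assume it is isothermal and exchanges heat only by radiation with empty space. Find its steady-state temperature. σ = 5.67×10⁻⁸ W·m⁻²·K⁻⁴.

T ≈ 213 K

At steady state, absorbed solar power + internal power = radiated power.
Absorbed: α·S·A_cross = 0.21·134·13.72 = 386.2 W (cross-section πr²).
Total input = 386.2 + 948 = 1334 W.
Radiated: εσ·A_surf·T⁴ with A_surf = 4πr² = 54.89 m².
T⁴ = 1334/(0.21·5.67×10⁻⁸·54.89) = 2.041×10⁹ K⁴.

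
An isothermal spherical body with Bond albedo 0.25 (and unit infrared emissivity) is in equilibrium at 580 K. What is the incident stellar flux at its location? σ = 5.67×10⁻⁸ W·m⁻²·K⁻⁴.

(1−a)S·πr² = σ·4πr²·T⁴ ⇒ S = 4σT⁴/(1−a).
S = 4·5.67×10⁻⁸·1.132×10¹¹/0.750.

S ≈ 34200 W/m²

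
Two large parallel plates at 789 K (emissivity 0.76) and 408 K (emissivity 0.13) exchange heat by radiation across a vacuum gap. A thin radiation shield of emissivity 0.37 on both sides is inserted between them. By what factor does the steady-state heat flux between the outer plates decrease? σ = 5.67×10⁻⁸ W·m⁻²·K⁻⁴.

Without shield: q₀ = σΔ(T⁴)/(1/ε₁+1/ε₂−1) with denominator 8.008.
With shield the two gaps are in series; the resistances add: (1/ε₁+1/ε_s−1)+(1/ε_s+1/ε₂−1) = 3.018+9.395 = 12.41.
Heat-flux ratio q₀/q = 12.41/8.008.

factor ≈ 1.55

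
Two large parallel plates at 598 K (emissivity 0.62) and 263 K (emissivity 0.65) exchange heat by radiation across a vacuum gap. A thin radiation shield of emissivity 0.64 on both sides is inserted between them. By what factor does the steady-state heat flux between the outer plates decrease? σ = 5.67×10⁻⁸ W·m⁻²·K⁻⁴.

Without shield: q₀ = σΔ(T⁴)/(1/ε₁+1/ε₂−1) with denominator 2.151.
With shield the two gaps are in series; the resistances add: (1/ε₁+1/ε_s−1)+(1/ε_s+1/ε₂−1) = 2.175+2.101 = 4.276.
Heat-flux ratio q₀/q = 4.276/2.151.

factor ≈ 1.99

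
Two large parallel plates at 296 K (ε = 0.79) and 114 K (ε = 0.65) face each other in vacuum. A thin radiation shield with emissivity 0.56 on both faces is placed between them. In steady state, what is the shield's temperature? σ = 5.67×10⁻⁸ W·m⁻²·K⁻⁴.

In steady state the net flux on the hot side equals that on the cold side.
σ(T₁⁴−T_s⁴)/D₁ = σ(T_s⁴−T₂⁴)/D₂, with D₁ = 1/ε₁+1/ε_s−1 = 2.052, D₂ = 1/ε_s+1/ε₂−1 = 2.324.
Solve for T_s⁴: T_s⁴ = (D₂·T₁⁴ + D₁·T₂⁴)/(D₁+D₂) = 4.157×10⁹ K⁴.

T_s ≈ 254 K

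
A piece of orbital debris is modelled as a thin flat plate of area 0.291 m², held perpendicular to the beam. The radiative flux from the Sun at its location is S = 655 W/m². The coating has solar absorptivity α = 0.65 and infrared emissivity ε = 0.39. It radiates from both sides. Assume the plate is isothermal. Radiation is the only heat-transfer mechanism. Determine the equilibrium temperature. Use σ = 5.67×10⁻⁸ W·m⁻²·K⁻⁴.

At equilibrium, absorbed power = emitted power.
Absorbing cross-section = A = 0.2910 m²; emitting surface = 2A = 0.5820 m² (ratio 2).
αS·A_cross = εσ·A_surf·T⁴  ⇒  T⁴ = αS/(ε·2σ).
T⁴ = 0.650·655/(0.39·2·5.67×10⁻⁸) = 9.627×10⁹ K⁴.
T = (9.627×10⁹)^(1/4).

T ≈ 313 K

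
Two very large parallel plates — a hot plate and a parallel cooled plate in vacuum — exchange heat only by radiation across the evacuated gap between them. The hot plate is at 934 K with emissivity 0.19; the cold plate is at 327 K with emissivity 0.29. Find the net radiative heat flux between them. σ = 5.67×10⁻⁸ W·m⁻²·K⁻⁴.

q ≈ 5510 W/m²

For two infinite grey parallel plates, q = σ(T₁⁴ − T₂⁴)/(1/ε₁ + 1/ε₂ − 1).
T₁⁴ − T₂⁴ = 7.610×10¹¹ − 1.143×10¹⁰ = 7.496×10¹¹ K⁴.
1/ε₁ + 1/ε₂ − 1 = 5.263 + 3.448 − 1 = 7.711.
q = 5.67×10⁻⁸ × 7.496×10¹¹ / 7.711.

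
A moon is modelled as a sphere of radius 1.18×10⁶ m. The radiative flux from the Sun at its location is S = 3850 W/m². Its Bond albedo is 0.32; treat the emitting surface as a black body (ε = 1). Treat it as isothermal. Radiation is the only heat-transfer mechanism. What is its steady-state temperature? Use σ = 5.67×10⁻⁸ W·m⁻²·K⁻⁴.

At equilibrium, absorbed power = emitted power.
Absorbing cross-section = πr² = 4.374×10¹² m²; emitting surface = 4πr² = 1.750×10¹³ m² (ratio 4).
(1−a)S·A_cross = εσ·A_surf·T⁴  ⇒  T⁴ = (1−a)S/(4σ).
T⁴ = 0.680·3850/(4·5.67×10⁻⁸) = 1.154×10¹⁰ K⁴.
T = (1.154×10¹⁰)^(1/4).

T ≈ 328 K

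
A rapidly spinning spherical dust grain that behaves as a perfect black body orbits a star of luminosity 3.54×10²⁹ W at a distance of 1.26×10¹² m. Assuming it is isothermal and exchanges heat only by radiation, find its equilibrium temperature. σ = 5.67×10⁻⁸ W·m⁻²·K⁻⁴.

First find the stellar flux at distance d: S = L/(4πd²) = 3.54×10²⁹/(4π·(1.26×10¹²)²) = 17740 W/m².
For an isothermal sphere, absorbed (1−a)S·πr² = emitted σ·4πr²·T⁴, so T⁴ = (1−a)S/(4σ).
T⁴ = 1.00·17740/(4·5.67×10⁻⁸) = 7.824×10¹⁰ K⁴.

T ≈ 529 K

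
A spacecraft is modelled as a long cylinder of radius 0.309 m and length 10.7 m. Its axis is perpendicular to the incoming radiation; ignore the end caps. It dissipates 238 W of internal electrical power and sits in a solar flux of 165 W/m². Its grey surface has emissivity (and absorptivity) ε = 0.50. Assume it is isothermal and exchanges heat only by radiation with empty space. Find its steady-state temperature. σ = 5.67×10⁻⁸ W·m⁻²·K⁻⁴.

T ≈ 191 K

At steady state, absorbed solar power + internal power = radiated power.
Absorbed: α·S·A_cross = 0.50·165·6.613 = 545.5 W (cross-section 2rL).
Total input = 545.5 + 238 = 783.5 W.
Radiated: εσ·A_surf·T⁴ with A_surf = 2πrL = 20.77 m².
T⁴ = 783.5/(0.50·5.67×10⁻⁸·20.77) = 1.330×10⁹ K⁴.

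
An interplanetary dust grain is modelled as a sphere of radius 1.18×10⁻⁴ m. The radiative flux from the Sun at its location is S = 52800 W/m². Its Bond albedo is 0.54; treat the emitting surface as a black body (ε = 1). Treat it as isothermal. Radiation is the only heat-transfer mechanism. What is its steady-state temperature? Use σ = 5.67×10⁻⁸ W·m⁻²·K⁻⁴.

T ≈ 572 K

At equilibrium, absorbed power = emitted power.
Absorbing cross-section = πr² = 4.374×10⁻⁸ m²; emitting surface = 4πr² = 1.750×10⁻⁷ m² (ratio 4).
(1−a)S·A_cross = εσ·A_surf·T⁴  ⇒  T⁴ = (1−a)S/(4σ).
T⁴ = 0.460·52800/(4·5.67×10⁻⁸) = 1.071×10¹¹ K⁴.
T = (1.071×10¹¹)^(1/4).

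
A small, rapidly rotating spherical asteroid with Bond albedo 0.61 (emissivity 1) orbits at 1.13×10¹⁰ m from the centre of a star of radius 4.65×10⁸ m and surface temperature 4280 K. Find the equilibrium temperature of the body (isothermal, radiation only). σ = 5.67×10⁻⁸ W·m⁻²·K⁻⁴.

The star's surface emits σT_*⁴; at distance d the flux is S = σT_*⁴(R_*/d)².
S = 5.67×10⁻⁸·(4280)⁴·(4.65×10⁸/1.13×10¹⁰)² = 32220 W/m².
For an isothermal sphere T⁴ = (1−a)S/(4σ) = 5.540×10¹⁰ K⁴.

T ≈ 485 K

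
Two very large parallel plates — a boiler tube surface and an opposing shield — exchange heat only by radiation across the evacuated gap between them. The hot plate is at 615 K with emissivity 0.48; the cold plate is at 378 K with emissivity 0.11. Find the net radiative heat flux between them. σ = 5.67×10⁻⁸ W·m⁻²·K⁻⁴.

q ≈ 683 W/m²

For two infinite grey parallel plates, q = σ(T₁⁴ − T₂⁴)/(1/ε₁ + 1/ε₂ − 1).
T₁⁴ − T₂⁴ = 1.431×10¹¹ − 2.042×10¹⁰ = 1.226×10¹¹ K⁴.
1/ε₁ + 1/ε₂ − 1 = 2.083 + 9.091 − 1 = 10.17.
q = 5.67×10⁻⁸ × 1.226×10¹¹ / 10.17.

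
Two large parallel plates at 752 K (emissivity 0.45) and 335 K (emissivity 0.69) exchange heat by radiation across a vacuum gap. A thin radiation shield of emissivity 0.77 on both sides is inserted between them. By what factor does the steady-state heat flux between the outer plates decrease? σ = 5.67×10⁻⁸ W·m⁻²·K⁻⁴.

Without shield: q₀ = σΔ(T⁴)/(1/ε₁+1/ε₂−1) with denominator 2.671.
With shield the two gaps are in series; the resistances add: (1/ε₁+1/ε_s−1)+(1/ε_s+1/ε₂−1) = 2.521+1.748 = 4.269.
Heat-flux ratio q₀/q = 4.269/2.671.

factor ≈ 1.60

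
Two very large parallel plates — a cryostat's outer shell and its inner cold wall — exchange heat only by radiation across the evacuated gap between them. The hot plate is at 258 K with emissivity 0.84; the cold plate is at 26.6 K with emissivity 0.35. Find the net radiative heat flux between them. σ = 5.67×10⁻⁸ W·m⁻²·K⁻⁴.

q ≈ 82.4 W/m²

For two infinite grey parallel plates, q = σ(T₁⁴ − T₂⁴)/(1/ε₁ + 1/ε₂ − 1).
T₁⁴ − T₂⁴ = 4.431×10⁹ − 5.006×10⁵ = 4.430×10⁹ K⁴.
1/ε₁ + 1/ε₂ − 1 = 1.190 + 2.857 − 1 = 3.048.
q = 5.67×10⁻⁸ × 4.430×10⁹ / 3.048.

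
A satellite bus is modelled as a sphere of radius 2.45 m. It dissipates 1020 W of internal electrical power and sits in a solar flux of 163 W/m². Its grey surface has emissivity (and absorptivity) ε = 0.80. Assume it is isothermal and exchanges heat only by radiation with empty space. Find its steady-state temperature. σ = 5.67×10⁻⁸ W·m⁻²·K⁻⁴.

T ≈ 179 K

At steady state, absorbed solar power + internal power = radiated power.
Absorbed: α·S·A_cross = 0.80·163·18.86 = 2459 W (cross-section πr²).
Total input = 2459 + 1020 = 3479 W.
Radiated: εσ·A_surf·T⁴ with A_surf = 4πr² = 75.43 m².
T⁴ = 3479/(0.80·5.67×10⁻⁸·75.43) = 1.017×10⁹ K⁴.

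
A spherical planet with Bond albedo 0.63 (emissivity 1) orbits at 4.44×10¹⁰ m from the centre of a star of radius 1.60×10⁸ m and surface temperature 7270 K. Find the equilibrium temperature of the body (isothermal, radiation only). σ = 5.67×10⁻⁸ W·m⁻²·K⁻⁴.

The star's surface emits σT_*⁴; at distance d the flux is S = σT_*⁴(R_*/d)².
S = 5.67×10⁻⁸·(7270)⁴·(1.60×10⁸/4.44×10¹⁰)² = 2057 W/m².
For an isothermal sphere T⁴ = (1−a)S/(4σ) = 3.355×10⁹ K⁴.

T ≈ 241 K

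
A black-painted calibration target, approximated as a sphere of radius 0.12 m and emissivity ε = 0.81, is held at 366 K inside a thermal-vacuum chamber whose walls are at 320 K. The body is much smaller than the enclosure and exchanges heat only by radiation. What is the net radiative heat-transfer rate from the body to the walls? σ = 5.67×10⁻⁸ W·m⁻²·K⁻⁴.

P_net ≈ 62.0 W

For a small grey body in a large enclosure: P_net = εσA(T_body⁴ − T_wall⁴).
A = 4πr² = 0.1810 m²; T_body⁴ − T_wall⁴ = 1.794×10¹⁰ − 1.049×10¹⁰ = 7.458×10⁹ K⁴.
|P_net| = 0.81·5.67×10⁻⁸·0.1810·7.458×10⁹.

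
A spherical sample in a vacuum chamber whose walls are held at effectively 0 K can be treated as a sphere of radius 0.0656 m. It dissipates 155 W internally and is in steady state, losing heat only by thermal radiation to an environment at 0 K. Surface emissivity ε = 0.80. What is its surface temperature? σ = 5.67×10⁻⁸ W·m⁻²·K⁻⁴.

Steady state: internal power = radiated power, P = εσA T⁴.
Radiating area A = 4πr² = 0.05408 m².
T⁴ = P/(εσA) = 155/(0.80·5.67×10⁻⁸·0.05408) = 6.319×10¹⁰ K⁴.
T = (6.319×10¹⁰)^(1/4).

T ≈ 501 K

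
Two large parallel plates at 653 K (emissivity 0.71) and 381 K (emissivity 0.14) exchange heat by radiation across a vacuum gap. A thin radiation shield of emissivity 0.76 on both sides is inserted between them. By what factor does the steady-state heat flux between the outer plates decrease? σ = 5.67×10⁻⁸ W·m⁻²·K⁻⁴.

factor ≈ 1.22

Without shield: q₀ = σΔ(T⁴)/(1/ε₁+1/ε₂−1) with denominator 7.551.
With shield the two gaps are in series; the resistances add: (1/ε₁+1/ε_s−1)+(1/ε_s+1/ε₂−1) = 1.724+7.459 = 9.183.
Heat-flux ratio q₀/q = 9.183/7.551.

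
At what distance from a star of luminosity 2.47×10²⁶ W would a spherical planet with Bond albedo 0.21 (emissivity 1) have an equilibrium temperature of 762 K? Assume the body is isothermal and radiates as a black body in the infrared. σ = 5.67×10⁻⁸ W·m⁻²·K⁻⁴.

For an isothermal black-emitting sphere, (1−a)S·πr² = σ·4πr²·T⁴ ⇒ S = 4σT⁴/(1−a).
S = 4·5.67×10⁻⁸·(762)⁴/0.790 = 96790 W/m².
Flux falls as S = L/(4πd²), so d = √(L/(4πS)) = √(2.47×10²⁶/(4π·96790)).

d ≈ 1.43×10¹⁰ m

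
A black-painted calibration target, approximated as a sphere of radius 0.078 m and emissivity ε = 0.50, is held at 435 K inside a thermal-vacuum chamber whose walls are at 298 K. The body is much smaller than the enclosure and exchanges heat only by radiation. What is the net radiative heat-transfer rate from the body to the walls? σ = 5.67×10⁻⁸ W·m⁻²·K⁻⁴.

For a small grey body in a large enclosure: P_net = εσA(T_body⁴ − T_wall⁴).
A = 4πr² = 0.07645 m²; T_body⁴ − T_wall⁴ = 3.581×10¹⁰ − 7.886×10⁹ = 2.792×10¹⁰ K⁴.
|P_net| = 0.50·5.67×10⁻⁸·0.07645·2.792×10¹⁰.

P_net ≈ 60.5 W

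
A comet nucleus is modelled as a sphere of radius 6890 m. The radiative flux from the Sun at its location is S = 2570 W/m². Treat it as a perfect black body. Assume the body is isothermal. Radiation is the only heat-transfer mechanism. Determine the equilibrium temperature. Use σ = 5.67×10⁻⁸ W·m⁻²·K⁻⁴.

At equilibrium, absorbed power = emitted power.
Absorbing cross-section = πr² = 1.491×10⁸ m²; emitting surface = 4πr² = 5.966×10⁸ m² (ratio 4).
S·A_cross = εσ·A_surf·T⁴  ⇒  T⁴ = S/(4σ).
T⁴ = 1.00·2570/(4·5.67×10⁻⁸) = 1.133×10¹⁰ K⁴.
T = (1.133×10¹⁰)^(1/4).

T ≈ 326 K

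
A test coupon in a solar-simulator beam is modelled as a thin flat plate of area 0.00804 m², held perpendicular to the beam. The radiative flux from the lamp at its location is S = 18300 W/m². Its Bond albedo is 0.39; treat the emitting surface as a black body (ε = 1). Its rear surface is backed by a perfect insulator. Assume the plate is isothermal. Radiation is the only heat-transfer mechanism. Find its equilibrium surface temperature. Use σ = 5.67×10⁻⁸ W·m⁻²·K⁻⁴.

T ≈ 666 K

At equilibrium, absorbed power = emitted power.
Absorbing cross-section = A = 0.008040 m²; emitting surface = A = 0.008040 m² (ratio 1).
(1−a)S·A_cross = εσ·A_surf·T⁴  ⇒  T⁴ = (1−a)S/(1σ).
T⁴ = 0.610·18300/(1·5.67×10⁻⁸) = 1.969×10¹¹ K⁴.
T = (1.969×10¹¹)^(1/4).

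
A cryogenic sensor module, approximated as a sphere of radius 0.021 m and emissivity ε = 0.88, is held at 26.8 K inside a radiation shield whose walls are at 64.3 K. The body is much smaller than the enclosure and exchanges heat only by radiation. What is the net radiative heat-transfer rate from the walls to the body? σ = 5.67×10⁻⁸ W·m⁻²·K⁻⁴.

For a small grey body in a large enclosure: P_net = εσA(T_body⁴ − T_wall⁴).
A = 4πr² = 0.005542 m²; T_body⁴ − T_wall⁴ = 5.159×10⁵ − 1.709×10⁷ = -1.658×10⁷ K⁴.
|P_net| = 0.88·5.67×10⁻⁸·0.005542·1.658×10⁷.

P_net ≈ 0.00458 W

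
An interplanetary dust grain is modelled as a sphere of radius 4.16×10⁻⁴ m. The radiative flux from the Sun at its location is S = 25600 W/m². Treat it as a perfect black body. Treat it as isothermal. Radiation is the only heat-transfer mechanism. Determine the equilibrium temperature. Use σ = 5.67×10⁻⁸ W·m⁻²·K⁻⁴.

T ≈ 580 K

At equilibrium, absorbed power = emitted power.
Absorbing cross-section = πr² = 5.437×10⁻⁷ m²; emitting surface = 4πr² = 2.175×10⁻⁶ m² (ratio 4).
S·A_cross = εσ·A_surf·T⁴  ⇒  T⁴ = S/(4σ).
T⁴ = 1.00·25600/(4·5.67×10⁻⁸) = 1.129×10¹¹ K⁴.
T = (1.129×10¹¹)^(1/4).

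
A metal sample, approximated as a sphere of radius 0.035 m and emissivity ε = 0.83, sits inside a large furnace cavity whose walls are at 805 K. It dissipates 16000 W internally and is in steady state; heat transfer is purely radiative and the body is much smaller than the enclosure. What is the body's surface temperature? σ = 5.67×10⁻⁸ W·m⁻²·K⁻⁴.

T ≈ 2180 K

For a small grey body in a large enclosure, net radiated power = εσA(T⁴ − T_w⁴).
Steady state: P = εσA(T⁴ − T_w⁴) with A = 4πr² = 0.01539 m².
T⁴ = P/(εσA) + T_w⁴ = 16000/(0.83·5.67×10⁻⁸·0.01539) + (805)⁴
    = 2.209×10¹³ + 4.199×10¹¹ = 2.251×10¹³ K⁴.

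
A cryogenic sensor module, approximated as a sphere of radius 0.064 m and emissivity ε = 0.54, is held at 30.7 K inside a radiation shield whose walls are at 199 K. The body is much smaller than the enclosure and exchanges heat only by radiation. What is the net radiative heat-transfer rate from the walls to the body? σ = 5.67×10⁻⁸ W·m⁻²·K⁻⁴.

P_net ≈ 2.47 W

For a small grey body in a large enclosure: P_net = εσA(T_body⁴ − T_wall⁴).
A = 4πr² = 0.05147 m²; T_body⁴ − T_wall⁴ = 8.883×10⁵ − 1.568×10⁹ = -1.567×10⁹ K⁴.
|P_net| = 0.54·5.67×10⁻⁸·0.05147·1.567×10⁹.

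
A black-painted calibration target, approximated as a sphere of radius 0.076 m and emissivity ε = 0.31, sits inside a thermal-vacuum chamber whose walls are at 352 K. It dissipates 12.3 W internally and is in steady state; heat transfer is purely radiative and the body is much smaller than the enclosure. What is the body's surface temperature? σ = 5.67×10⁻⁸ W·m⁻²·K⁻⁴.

T ≈ 398 K

For a small grey body in a large enclosure, net radiated power = εσA(T⁴ − T_w⁴).
Steady state: P = εσA(T⁴ − T_w⁴) with A = 4πr² = 0.07258 m².
T⁴ = P/(εσA) + T_w⁴ = 12.3/(0.31·5.67×10⁻⁸·0.07258) + (352)⁴
    = 9.641×10⁹ + 1.535×10¹⁰ = 2.499×10¹⁰ K⁴.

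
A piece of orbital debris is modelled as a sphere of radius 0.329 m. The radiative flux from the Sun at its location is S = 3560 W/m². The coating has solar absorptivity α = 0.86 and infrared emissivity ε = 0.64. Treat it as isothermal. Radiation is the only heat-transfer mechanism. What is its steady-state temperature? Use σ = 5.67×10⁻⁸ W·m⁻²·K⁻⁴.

At equilibrium, absorbed power = emitted power.
Absorbing cross-section = πr² = 0.3400 m²; emitting surface = 4πr² = 1.360 m² (ratio 4).
αS·A_cross = εσ·A_surf·T⁴  ⇒  T⁴ = αS/(ε·4σ).
T⁴ = 0.860·3560/(0.64·4·5.67×10⁻⁸) = 2.109×10¹⁰ K⁴.
T = (2.109×10¹⁰)^(1/4).

T ≈ 381 K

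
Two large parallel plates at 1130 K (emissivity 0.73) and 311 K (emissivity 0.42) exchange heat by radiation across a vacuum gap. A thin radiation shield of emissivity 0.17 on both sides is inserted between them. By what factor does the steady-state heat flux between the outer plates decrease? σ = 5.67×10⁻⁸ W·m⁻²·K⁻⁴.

factor ≈ 4.91

Without shield: q₀ = σΔ(T⁴)/(1/ε₁+1/ε₂−1) with denominator 2.751.
With shield the two gaps are in series; the resistances add: (1/ε₁+1/ε_s−1)+(1/ε_s+1/ε₂−1) = 6.252+7.263 = 13.52.
Heat-flux ratio q₀/q = 13.52/2.751.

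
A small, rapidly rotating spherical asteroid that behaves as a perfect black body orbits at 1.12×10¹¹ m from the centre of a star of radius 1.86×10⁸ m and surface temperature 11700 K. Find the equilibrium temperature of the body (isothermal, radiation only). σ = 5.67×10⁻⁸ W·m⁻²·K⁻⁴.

The star's surface emits σT_*⁴; at distance d the flux is S = σT_*⁴(R_*/d)².
S = 5.67×10⁻⁸·(11700)⁴·(1.86×10⁸/1.12×10¹¹)² = 2930 W/m².
For an isothermal sphere T⁴ = (1−a)S/(4σ) = 1.292×10¹⁰ K⁴.

T ≈ 337 K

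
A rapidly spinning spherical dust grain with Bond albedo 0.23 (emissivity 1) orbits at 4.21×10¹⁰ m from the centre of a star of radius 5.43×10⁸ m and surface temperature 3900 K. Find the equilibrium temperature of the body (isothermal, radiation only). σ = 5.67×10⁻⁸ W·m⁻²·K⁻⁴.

T ≈ 293 K

The star's surface emits σT_*⁴; at distance d the flux is S = σT_*⁴(R_*/d)².
S = 5.67×10⁻⁸·(3900)⁴·(5.43×10⁸/4.21×10¹⁰)² = 2182 W/m².
For an isothermal sphere T⁴ = (1−a)S/(4σ) = 7.408×10⁹ K⁴.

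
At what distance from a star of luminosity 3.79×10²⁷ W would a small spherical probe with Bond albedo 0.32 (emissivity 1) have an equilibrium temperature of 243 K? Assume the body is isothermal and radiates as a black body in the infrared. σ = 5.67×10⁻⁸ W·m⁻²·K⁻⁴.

d ≈ 5.09×10¹¹ m

For an isothermal black-emitting sphere, (1−a)S·πr² = σ·4πr²·T⁴ ⇒ S = 4σT⁴/(1−a).
S = 4·5.67×10⁻⁸·(243)⁴/0.680 = 1163 W/m².
Flux falls as S = L/(4πd²), so d = √(L/(4πS)) = √(3.79×10²⁷/(4π·1163)).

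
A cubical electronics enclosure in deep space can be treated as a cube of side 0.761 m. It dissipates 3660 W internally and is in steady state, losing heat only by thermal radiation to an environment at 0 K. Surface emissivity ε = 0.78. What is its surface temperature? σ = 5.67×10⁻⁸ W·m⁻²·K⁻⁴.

T ≈ 393 K

Steady state: internal power = radiated power, P = εσA T⁴.
Radiating area A = 6L² = 3.475 m².
T⁴ = P/(εσA) = 3660/(0.78·5.67×10⁻⁸·3.475) = 2.382×10¹⁰ K⁴.
T = (2.382×10¹⁰)^(1/4).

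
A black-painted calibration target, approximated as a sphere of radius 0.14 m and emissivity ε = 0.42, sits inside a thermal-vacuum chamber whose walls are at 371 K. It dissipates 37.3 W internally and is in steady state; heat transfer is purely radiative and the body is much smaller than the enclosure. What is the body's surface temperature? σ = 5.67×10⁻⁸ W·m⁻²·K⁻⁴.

T ≈ 399 K

For a small grey body in a large enclosure, net radiated power = εσA(T⁴ − T_w⁴).
Steady state: P = εσA(T⁴ − T_w⁴) with A = 4πr² = 0.2463 m².
T⁴ = P/(εσA) + T_w⁴ = 37.3/(0.42·5.67×10⁻⁸·0.2463) + (371)⁴
    = 6.359×10⁹ + 1.895×10¹⁰ = 2.530×10¹⁰ K⁴.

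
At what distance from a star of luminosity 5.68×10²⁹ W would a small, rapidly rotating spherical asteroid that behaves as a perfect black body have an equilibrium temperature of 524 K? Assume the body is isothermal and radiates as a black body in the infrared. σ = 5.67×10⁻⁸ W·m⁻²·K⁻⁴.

For an isothermal black-emitting sphere, (1−a)S·πr² = σ·4πr²·T⁴ ⇒ S = 4σT⁴/(1−a).
S = 4·5.67×10⁻⁸·(524)⁴/1.00 = 17100 W/m².
Flux falls as S = L/(4πd²), so d = √(L/(4πS)) = √(5.68×10²⁹/(4π·17100)).

d ≈ 1.63×10¹² m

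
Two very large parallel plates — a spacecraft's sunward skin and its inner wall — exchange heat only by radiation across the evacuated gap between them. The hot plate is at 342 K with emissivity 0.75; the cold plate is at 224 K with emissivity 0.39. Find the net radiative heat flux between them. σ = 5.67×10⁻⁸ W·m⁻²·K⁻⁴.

For two infinite grey parallel plates, q = σ(T₁⁴ − T₂⁴)/(1/ε₁ + 1/ε₂ − 1).
T₁⁴ − T₂⁴ = 1.368×10¹⁰ − 2.518×10⁹ = 1.116×10¹⁰ K⁴.
1/ε₁ + 1/ε₂ − 1 = 1.333 + 2.564 − 1 = 2.897.
q = 5.67×10⁻⁸ × 1.116×10¹⁰ / 2.897.

q ≈ 218 W/m²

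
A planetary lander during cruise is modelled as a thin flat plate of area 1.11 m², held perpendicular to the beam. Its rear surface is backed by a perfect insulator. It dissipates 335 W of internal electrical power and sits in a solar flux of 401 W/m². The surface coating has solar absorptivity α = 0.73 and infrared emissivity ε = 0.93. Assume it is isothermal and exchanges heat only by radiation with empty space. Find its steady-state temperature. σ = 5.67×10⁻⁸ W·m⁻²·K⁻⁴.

T ≈ 326 K

At steady state, absorbed solar power + internal power = radiated power.
Absorbed: α·S·A_cross = 0.73·401·1.110 = 324.9 W (cross-section A).
Total input = 324.9 + 335 = 659.9 W.
Radiated: εσ·A_surf·T⁴ with A_surf = A = 1.110 m².
T⁴ = 659.9/(0.93·5.67×10⁻⁸·1.110) = 1.127×10¹⁰ K⁴.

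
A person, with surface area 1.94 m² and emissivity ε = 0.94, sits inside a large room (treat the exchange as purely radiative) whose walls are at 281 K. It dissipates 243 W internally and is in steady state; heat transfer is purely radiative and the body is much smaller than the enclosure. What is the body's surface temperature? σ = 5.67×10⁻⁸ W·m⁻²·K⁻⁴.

T ≈ 304 K

For a small grey body in a large enclosure, net radiated power = εσA(T⁴ − T_w⁴).
Steady state: P = εσA(T⁴ − T_w⁴) with A = 1.94 m².
T⁴ = P/(εσA) + T_w⁴ = 243/(0.94·5.67×10⁻⁸·1.940) + (281)⁴
    = 2.350×10⁹ + 6.235×10⁹ = 8.585×10⁹ K⁴.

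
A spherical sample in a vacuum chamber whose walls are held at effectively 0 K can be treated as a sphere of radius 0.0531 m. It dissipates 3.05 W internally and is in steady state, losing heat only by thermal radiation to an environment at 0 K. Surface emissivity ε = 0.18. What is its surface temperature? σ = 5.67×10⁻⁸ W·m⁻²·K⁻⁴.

Steady state: internal power = radiated power, P = εσA T⁴.
Radiating area A = 4πr² = 0.03543 m².
T⁴ = P/(εσA) = 3.05/(0.18·5.67×10⁻⁸·0.03543) = 8.434×10⁹ K⁴.
T = (8.434×10⁹)^(1/4).

T ≈ 303 K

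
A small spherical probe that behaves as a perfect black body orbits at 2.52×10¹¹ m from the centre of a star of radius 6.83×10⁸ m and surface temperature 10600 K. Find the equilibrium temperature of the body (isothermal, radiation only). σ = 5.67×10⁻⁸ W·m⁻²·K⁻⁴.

The star's surface emits σT_*⁴; at distance d the flux is S = σT_*⁴(R_*/d)².
S = 5.67×10⁻⁸·(10600)⁴·(6.83×10⁸/2.52×10¹¹)² = 5258 W/m².
For an isothermal sphere T⁴ = (1−a)S/(4σ) = 2.318×10¹⁰ K⁴.

T ≈ 390 K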